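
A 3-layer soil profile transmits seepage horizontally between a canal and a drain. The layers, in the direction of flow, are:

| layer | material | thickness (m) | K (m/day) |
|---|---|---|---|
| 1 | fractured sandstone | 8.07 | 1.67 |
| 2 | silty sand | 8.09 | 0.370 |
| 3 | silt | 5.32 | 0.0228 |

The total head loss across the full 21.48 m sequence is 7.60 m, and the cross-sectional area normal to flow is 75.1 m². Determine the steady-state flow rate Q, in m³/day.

2.19

Flow is perpendicular to layering, so the layers act in series and the equivalent K is the thickness-weighted harmonic mean.
Total thickness L = 8.07 + 8.09 + 5.32 = 21.48 m.
Σ(b_i/K_i) = 8.07/1.67 + 8.09/0.370 + 5.32/0.0228 = 260.0 d.
K_eq = L / Σ(b_i/K_i) = 21.48 / 260.0 = 0.08261 m/day.
Q = K_eq · A · (Δh/L) = 0.08261 × 75.1 × (7.60/21.48) = 2.195 m³/day.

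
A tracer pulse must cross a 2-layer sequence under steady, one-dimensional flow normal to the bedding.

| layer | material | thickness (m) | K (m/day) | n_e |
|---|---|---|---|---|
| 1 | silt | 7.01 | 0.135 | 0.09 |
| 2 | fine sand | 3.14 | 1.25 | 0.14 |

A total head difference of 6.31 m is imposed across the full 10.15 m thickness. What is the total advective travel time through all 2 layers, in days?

With flow normal to the layers, continuity requires the same specific discharge q through every layer.
Σ(b_i/K_i) = 7.01/0.135 + 3.14/1.25 = 54.44 d.
q = Δh / Σ(b_i/K_i) = 6.31 / 54.44 = 0.1159 m/day.
In each layer the seepage velocity is v_i = q/n_i, so the layer transit time is t_i = b_i·n_i / q:
  layer 1 (silt): t_1 = 7.01 × 0.09 / 0.1159 = 5.443 d
  layer 2 (fine sand): t_2 = 3.14 × 0.14 / 0.1159 = 3.793 d
Total t = Σ t_i = 9.235 days.

9.24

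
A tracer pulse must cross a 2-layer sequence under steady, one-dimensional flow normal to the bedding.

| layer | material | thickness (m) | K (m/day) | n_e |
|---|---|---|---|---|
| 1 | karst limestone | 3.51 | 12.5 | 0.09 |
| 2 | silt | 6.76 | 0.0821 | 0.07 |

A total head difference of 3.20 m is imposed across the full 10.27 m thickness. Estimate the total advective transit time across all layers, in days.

20.4

With flow normal to the layers, continuity requires the same specific discharge q through every layer.
Σ(b_i/K_i) = 3.51/12.5 + 6.76/0.0821 = 82.62 d.
q = Δh / Σ(b_i/K_i) = 3.20 / 82.62 = 0.03873 m/day.
In each layer the seepage velocity is v_i = q/n_i, so the layer transit time is t_i = b_i·n_i / q:
  layer 1 (karst limestone): t_1 = 3.51 × 0.09 / 0.03873 = 8.156 d
  layer 2 (silt): t_2 = 6.76 × 0.07 / 0.03873 = 12.22 d
Total t = Σ t_i = 20.37 days.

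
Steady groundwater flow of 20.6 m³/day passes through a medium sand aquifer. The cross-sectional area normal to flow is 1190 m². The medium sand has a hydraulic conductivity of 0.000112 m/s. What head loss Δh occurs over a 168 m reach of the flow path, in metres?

0.301

Convert K: 0.000112 m/s × 86400 = 9.677 m/day.
From Q = K·A·i, i = Q / (K·A) = 20.6 / (9.677 × 1190) = 0.001789.
Head loss Δh = i · L = 0.001789 × 168 = 0.3005 m.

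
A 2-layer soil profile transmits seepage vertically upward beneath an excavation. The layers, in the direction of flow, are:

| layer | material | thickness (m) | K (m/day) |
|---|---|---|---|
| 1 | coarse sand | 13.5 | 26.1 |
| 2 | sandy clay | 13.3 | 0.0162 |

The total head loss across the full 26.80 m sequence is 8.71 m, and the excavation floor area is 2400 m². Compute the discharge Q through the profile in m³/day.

25.4

Flow is perpendicular to layering, so the layers act in series and the equivalent K is the thickness-weighted harmonic mean.
Total thickness L = 13.5 + 13.3 = 26.80 m.
Σ(b_i/K_i) = 13.5/26.1 + 13.3/0.0162 = 821.5 d.
K_eq = L / Σ(b_i/K_i) = 26.80 / 821.5 = 0.03262 m/day.
Q = K_eq · A · (Δh/L) = 0.03262 × 2400 × (8.71/26.80) = 25.45 m³/day.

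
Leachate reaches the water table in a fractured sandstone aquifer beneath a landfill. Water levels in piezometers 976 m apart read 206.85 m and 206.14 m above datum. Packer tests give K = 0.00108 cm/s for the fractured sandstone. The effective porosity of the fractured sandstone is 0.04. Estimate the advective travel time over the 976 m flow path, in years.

157

Convert K: 0.00108 cm/s × 864 = 0.9331 m/day.
Hydraulic gradient i = (206.85 − 206.14) / 976 = 0.71 / 976 = 0.0007275.
Darcy flux q = K · i = 0.9331 × 0.0007275 = 0.0006788 m/day.
Seepage velocity v = q / n_e = 0.0006788 / 0.04 = 0.01697 m/day.
Travel time t = L / v = 976 / 0.01697 = 57513 days = 157.5 years.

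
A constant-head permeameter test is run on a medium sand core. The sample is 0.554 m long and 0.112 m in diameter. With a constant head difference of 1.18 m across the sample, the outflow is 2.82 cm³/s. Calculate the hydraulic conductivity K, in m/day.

11.6

Cross-sectional area A = π·(d/2)² = π × (0.112/2)² = 0.009852 m².
Convert discharge: 2.82 cm³/s = 2.820e-06 m³/s.
Darcy's law rearranged: K = Q·L / (A·Δh) = 2.820e-06 × 0.554 / (0.009852 × 1.18) = 0.0001344 m/s = 11.61 m/day.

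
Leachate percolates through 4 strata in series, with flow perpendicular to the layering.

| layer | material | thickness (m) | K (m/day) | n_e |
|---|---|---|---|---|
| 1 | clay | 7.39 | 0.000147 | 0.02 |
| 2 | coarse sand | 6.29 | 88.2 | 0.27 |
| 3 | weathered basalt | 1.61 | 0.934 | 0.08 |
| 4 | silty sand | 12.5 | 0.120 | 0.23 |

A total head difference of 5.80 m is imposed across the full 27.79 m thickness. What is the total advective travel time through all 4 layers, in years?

115

With flow normal to the layers, continuity requires the same specific discharge q through every layer.
Σ(b_i/K_i) = 7.39/0.000147 + 6.29/88.2 + 1.61/0.934 + 12.5/0.120 = 50378 d.
q = Δh / Σ(b_i/K_i) = 5.80 / 50378 = 0.0001151 m/day.
In each layer the seepage velocity is v_i = q/n_i, so the layer transit time is t_i = b_i·n_i / q:
  layer 1 (clay): t_1 = 7.39 × 0.02 / 0.0001151 = 1284 d
  layer 2 (coarse sand): t_2 = 6.29 × 0.27 / 0.0001151 = 14751 d
  layer 3 (weathered basalt): t_3 = 1.61 × 0.08 / 0.0001151 = 1119 d
  layer 4 (silty sand): t_4 = 12.5 × 0.23 / 0.0001151 = 24972 d
Total t = Σ t_i = 42126 days = 115.3 years.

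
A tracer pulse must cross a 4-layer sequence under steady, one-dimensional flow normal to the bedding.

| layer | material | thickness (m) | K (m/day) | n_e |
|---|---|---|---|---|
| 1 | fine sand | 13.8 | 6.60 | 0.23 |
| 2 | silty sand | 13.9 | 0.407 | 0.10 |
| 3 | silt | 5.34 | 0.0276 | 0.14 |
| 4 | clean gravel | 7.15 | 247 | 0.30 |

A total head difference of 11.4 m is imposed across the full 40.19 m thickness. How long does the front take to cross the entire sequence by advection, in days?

150

With flow normal to the layers, continuity requires the same specific discharge q through every layer.
Σ(b_i/K_i) = 13.8/6.60 + 13.9/0.407 + 5.34/0.0276 + 7.15/247 = 229.8 d.
q = Δh / Σ(b_i/K_i) = 11.4 / 229.8 = 0.04962 m/day.
In each layer the seepage velocity is v_i = q/n_i, so the layer transit time is t_i = b_i·n_i / q:
  layer 1 (fine sand): t_1 = 13.8 × 0.23 / 0.04962 = 63.97 d
  layer 2 (silty sand): t_2 = 13.9 × 0.10 / 0.04962 = 28.01 d
  layer 3 (silt): t_3 = 5.34 × 0.14 / 0.04962 = 15.07 d
  layer 4 (clean gravel): t_4 = 7.15 × 0.30 / 0.04962 = 43.23 d
Total t = Σ t_i = 150.3 days.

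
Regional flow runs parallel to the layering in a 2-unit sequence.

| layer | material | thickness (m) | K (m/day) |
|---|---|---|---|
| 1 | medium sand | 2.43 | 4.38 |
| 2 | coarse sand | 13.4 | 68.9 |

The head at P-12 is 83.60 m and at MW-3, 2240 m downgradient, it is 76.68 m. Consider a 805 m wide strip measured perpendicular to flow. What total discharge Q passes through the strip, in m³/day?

Flow is parallel to layering, so each bed carries its own Darcy discharge and the transmissivities add.
Σ(K_i·b_i) = 4.38×2.43 + 68.9×13.4 = 933.9 m²/day.
Hydraulic gradient i = (83.60 − 76.68) / 2240 = 6.92 / 2240 = 0.003089.
Q = Σ(K_i·b_i) · W · i = 933.9 × 805 × 0.003089 = 2323 m³/day.

2320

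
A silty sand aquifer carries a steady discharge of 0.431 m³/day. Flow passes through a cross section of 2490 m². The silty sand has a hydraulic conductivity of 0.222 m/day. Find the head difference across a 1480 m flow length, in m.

1.15

From Q = K·A·i, i = Q / (K·A) = 0.431 / (0.2220 × 2490) = 0.0007797.
Head loss Δh = i · L = 0.0007797 × 1480 = 1.154 m.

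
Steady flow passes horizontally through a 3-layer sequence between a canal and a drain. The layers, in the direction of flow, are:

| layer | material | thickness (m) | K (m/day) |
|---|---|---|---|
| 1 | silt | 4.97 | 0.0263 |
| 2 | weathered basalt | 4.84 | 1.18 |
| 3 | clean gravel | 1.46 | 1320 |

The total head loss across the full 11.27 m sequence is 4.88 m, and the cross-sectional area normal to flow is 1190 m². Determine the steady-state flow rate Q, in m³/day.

Flow is perpendicular to layering, so the layers act in series and the equivalent K is the thickness-weighted harmonic mean.
Total thickness L = 4.97 + 4.84 + 1.46 = 11.27 m.
Σ(b_i/K_i) = 4.97/0.0263 + 4.84/1.18 + 1.46/1320 = 193.1 d.
K_eq = L / Σ(b_i/K_i) = 11.27 / 193.1 = 0.05837 m/day.
Q = K_eq · A · (Δh/L) = 0.05837 × 1190 × (4.88/11.27) = 30.08 m³/day.

30.1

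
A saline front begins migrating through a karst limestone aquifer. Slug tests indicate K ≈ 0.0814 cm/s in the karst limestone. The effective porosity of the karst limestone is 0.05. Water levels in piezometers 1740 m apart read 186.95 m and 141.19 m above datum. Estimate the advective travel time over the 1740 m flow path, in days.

Convert K: 0.0814 cm/s × 864 = 70.33 m/day.
Hydraulic gradient i = (186.95 − 141.19) / 1740 = 45.76 / 1740 = 0.02630.
Darcy flux q = K · i = 70.33 × 0.02630 = 1.850 m/day.
Seepage velocity v = q / n_e = 1.850 / 0.05 = 36.99 m/day.
Travel time t = L / v = 1740 / 36.99 = 47.04 days.

47.0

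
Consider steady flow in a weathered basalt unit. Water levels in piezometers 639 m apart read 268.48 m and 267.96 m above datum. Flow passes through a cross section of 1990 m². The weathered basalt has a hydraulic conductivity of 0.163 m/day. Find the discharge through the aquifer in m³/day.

0.264

Hydraulic gradient i = (268.48 − 267.96) / 639 = 0.52 / 639 = 0.0008138.
Darcy's law: Q = K · A · i = 0.1630 × 1990 × 0.0008138 = 0.2640 m³/day.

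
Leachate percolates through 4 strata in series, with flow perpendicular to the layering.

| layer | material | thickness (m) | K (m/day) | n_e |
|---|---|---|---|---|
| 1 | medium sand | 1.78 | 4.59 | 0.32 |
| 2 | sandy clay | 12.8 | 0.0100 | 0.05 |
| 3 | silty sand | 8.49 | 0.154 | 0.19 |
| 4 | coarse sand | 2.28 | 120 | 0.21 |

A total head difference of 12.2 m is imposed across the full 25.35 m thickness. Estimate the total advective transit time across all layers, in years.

With flow normal to the layers, continuity requires the same specific discharge q through every layer.
Σ(b_i/K_i) = 1.78/4.59 + 12.8/0.0100 + 8.49/0.154 + 2.28/120 = 1336 d.
q = Δh / Σ(b_i/K_i) = 12.2 / 1336 = 0.009135 m/day.
In each layer the seepage velocity is v_i = q/n_i, so the layer transit time is t_i = b_i·n_i / q:
  layer 1 (medium sand): t_1 = 1.78 × 0.32 / 0.009135 = 62.35 d
  layer 2 (sandy clay): t_2 = 12.8 × 0.05 / 0.009135 = 70.06 d
  layer 3 (silty sand): t_3 = 8.49 × 0.19 / 0.009135 = 176.6 d
  layer 4 (coarse sand): t_4 = 2.28 × 0.21 / 0.009135 = 52.41 d
Total t = Σ t_i = 361.4 days = 0.9895 years.

0.990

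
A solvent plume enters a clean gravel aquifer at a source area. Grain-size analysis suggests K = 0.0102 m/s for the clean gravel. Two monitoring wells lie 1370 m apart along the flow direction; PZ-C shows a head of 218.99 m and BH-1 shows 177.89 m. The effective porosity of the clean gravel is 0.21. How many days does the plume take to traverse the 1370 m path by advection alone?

10.9

Convert K: 0.0102 m/s × 86400 = 881.3 m/day.
Hydraulic gradient i = (218.99 − 177.89) / 1370 = 41.1 / 1370 = 0.03000.
Darcy flux q = K · i = 881.3 × 0.03000 = 26.44 m/day.
Seepage velocity v = q / n_e = 26.44 / 0.21 = 125.9 m/day.
Travel time t = L / v = 1370 / 125.9 = 10.88 days.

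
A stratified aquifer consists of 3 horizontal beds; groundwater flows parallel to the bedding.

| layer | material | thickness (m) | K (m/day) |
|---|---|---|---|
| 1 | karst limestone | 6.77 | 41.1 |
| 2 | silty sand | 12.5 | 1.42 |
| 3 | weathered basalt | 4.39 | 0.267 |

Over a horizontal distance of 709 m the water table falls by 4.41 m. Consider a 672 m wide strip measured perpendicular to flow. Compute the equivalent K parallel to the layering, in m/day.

12.6

Flow is parallel to layering, so each bed carries its own Darcy discharge and the transmissivities add.
Σ(K_i·b_i) = 41.1×6.77 + 1.42×12.5 + 0.267×4.39 = 297.2 m²/day.
Total thickness b = 23.66 m, so K_eq = Σ(K_i·b_i)/b = 12.56 m/day.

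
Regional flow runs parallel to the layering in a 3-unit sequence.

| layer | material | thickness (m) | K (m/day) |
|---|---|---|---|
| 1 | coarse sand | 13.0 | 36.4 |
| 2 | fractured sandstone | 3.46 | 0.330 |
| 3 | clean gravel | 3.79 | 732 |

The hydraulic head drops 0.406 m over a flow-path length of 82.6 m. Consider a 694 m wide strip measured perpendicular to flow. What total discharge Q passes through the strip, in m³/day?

Flow is parallel to layering, so each bed carries its own Darcy discharge and the transmissivities add.
Σ(K_i·b_i) = 36.4×13.0 + 0.330×3.46 + 732×3.79 = 3249 m²/day.
Hydraulic gradient i = Δh / L = 0.406 / 82.6 = 0.004915.
Q = Σ(K_i·b_i) · W · i = 3249 × 694 × 0.004915 = 11082 m³/day.

11100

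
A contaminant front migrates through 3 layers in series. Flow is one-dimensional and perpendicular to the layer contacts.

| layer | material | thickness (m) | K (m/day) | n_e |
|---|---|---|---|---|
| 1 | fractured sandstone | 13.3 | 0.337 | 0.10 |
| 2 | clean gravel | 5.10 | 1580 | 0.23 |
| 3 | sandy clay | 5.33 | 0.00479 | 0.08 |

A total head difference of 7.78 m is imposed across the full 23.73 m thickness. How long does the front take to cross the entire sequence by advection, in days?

With flow normal to the layers, continuity requires the same specific discharge q through every layer.
Σ(b_i/K_i) = 13.3/0.337 + 5.10/1580 + 5.33/0.00479 = 1152 d.
q = Δh / Σ(b_i/K_i) = 7.78 / 1152 = 0.006752 m/day.
In each layer the seepage velocity is v_i = q/n_i, so the layer transit time is t_i = b_i·n_i / q:
  layer 1 (fractured sandstone): t_1 = 13.3 × 0.10 / 0.006752 = 197.0 d
  layer 2 (clean gravel): t_2 = 5.10 × 0.23 / 0.006752 = 173.7 d
  layer 3 (sandy clay): t_3 = 5.33 × 0.08 / 0.006752 = 63.15 d
Total t = Σ t_i = 433.8 days.

434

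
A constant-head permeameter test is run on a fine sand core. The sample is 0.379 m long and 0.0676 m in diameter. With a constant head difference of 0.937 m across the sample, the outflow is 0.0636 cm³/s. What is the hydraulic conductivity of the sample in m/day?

Cross-sectional area A = π·(d/2)² = π × (0.0676/2)² = 0.003589 m².
Convert discharge: 0.0636 cm³/s = 6.360e-08 m³/s.
Darcy's law rearranged: K = Q·L / (A·Δh) = 6.360e-08 × 0.379 / (0.003589 × 0.937) = 7.168e-06 m/s = 0.6193 m/day.

0.619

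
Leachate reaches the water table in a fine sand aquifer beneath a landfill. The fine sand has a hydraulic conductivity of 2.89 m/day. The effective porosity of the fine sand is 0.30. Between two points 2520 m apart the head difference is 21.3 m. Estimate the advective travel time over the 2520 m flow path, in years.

84.7

Hydraulic gradient i = Δh / L = 21.3 / 2520 = 0.008452.
Darcy flux q = K · i = 2.890 × 0.008452 = 0.02443 m/day.
Seepage velocity v = q / n_e = 0.02443 / 0.30 = 0.08142 m/day.
Travel time t = L / v = 2520 / 0.08142 = 30949 days = 84.73 years.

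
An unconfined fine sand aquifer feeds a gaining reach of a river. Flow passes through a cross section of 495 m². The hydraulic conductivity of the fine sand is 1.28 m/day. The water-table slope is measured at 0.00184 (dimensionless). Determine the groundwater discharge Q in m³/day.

Hydraulic gradient i = 0.00184.
Darcy's law: Q = K · A · i = 1.280 × 495.0 × 0.001840 = 1.166 m³/day.

1.17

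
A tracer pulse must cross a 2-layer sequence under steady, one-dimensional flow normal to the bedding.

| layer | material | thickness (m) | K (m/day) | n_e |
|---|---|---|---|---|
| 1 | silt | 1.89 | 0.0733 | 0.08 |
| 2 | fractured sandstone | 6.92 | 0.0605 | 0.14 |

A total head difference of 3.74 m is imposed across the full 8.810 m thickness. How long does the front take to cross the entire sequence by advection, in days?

With flow normal to the layers, continuity requires the same specific discharge q through every layer.
Σ(b_i/K_i) = 1.89/0.0733 + 6.92/0.0605 = 140.2 d.
q = Δh / Σ(b_i/K_i) = 3.74 / 140.2 = 0.02668 m/day.
In each layer the seepage velocity is v_i = q/n_i, so the layer transit time is t_i = b_i·n_i / q:
  layer 1 (silt): t_1 = 1.89 × 0.08 / 0.02668 = 5.667 d
  layer 2 (fractured sandstone): t_2 = 6.92 × 0.14 / 0.02668 = 36.31 d
Total t = Σ t_i = 41.97 days.

42.0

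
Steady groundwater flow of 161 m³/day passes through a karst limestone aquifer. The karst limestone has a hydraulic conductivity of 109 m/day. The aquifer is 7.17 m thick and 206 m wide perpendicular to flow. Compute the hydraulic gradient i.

0.00100

Cross-sectional area A = 206 × 7.17 = 1477 m².
From Q = K·A·i, i = Q / (K·A) = 161 / (109.0 × 1477) = 0.001000.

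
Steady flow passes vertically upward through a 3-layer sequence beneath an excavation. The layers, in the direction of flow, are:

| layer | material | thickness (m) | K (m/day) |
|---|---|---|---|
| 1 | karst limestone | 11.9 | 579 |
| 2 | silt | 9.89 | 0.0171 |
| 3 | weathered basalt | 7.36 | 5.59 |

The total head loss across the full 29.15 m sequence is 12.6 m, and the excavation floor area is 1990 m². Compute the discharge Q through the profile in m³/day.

43.3

Flow is perpendicular to layering, so the layers act in series and the equivalent K is the thickness-weighted harmonic mean.
Total thickness L = 11.9 + 9.89 + 7.36 = 29.15 m.
Σ(b_i/K_i) = 11.9/579 + 9.89/0.0171 + 7.36/5.59 = 579.7 d.
K_eq = L / Σ(b_i/K_i) = 29.15 / 579.7 = 0.05028 m/day.
Q = K_eq · A · (Δh/L) = 0.05028 × 1990 × (12.6/29.15) = 43.25 m³/day.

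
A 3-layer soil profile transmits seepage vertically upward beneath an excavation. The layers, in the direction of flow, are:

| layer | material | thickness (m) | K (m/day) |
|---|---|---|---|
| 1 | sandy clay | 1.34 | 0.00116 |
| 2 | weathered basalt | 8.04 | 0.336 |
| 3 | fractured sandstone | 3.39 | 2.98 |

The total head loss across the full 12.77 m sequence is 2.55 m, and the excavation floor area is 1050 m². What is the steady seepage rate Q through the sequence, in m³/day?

2.27

Flow is perpendicular to layering, so the layers act in series and the equivalent K is the thickness-weighted harmonic mean.
Total thickness L = 1.34 + 8.04 + 3.39 = 12.77 m.
Σ(b_i/K_i) = 1.34/0.00116 + 8.04/0.336 + 3.39/2.98 = 1180 d.
K_eq = L / Σ(b_i/K_i) = 12.77 / 1180 = 0.01082 m/day.
Q = K_eq · A · (Δh/L) = 0.01082 × 1050 × (2.55/12.77) = 2.269 m³/day.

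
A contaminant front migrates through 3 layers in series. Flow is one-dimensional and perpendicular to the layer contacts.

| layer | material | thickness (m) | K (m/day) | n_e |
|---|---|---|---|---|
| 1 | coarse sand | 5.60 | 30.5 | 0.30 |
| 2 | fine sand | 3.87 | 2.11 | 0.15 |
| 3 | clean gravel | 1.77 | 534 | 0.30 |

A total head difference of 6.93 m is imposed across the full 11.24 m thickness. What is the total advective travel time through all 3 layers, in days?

0.814

With flow normal to the layers, continuity requires the same specific discharge q through every layer.
Σ(b_i/K_i) = 5.60/30.5 + 3.87/2.11 + 1.77/534 = 2.021 d.
q = Δh / Σ(b_i/K_i) = 6.93 / 2.021 = 3.429 m/day.
In each layer the seepage velocity is v_i = q/n_i, so the layer transit time is t_i = b_i·n_i / q:
  layer 1 (coarse sand): t_1 = 5.60 × 0.30 / 3.429 = 0.4900 d
  layer 2 (fine sand): t_2 = 3.87 × 0.15 / 3.429 = 0.1693 d
  layer 3 (clean gravel): t_3 = 1.77 × 0.30 / 3.429 = 0.1549 d
Total t = Σ t_i = 0.8141 days.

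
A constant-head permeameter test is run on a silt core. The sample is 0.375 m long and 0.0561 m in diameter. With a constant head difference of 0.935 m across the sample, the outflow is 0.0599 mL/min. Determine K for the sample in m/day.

0.0140

Cross-sectional area A = π·(d/2)² = π × (0.0561/2)² = 0.002472 m².
Convert discharge: 0.0599 mL/min = 9.983e-10 m³/s.
Darcy's law rearranged: K = Q·L / (A·Δh) = 9.983e-10 × 0.375 / (0.002472 × 0.935) = 1.620e-07 m/s = 0.01400 m/day.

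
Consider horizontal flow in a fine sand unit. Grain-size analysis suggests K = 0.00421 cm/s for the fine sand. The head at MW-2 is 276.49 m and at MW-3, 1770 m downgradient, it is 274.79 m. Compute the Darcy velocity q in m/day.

0.00349

Convert K: 0.00421 cm/s × 864 = 3.637 m/day.
Hydraulic gradient i = (276.49 − 274.79) / 1770 = 1.7 / 1770 = 0.0009605.
Specific discharge q = K · i = 3.637 × 0.0009605 = 0.003494 m/day.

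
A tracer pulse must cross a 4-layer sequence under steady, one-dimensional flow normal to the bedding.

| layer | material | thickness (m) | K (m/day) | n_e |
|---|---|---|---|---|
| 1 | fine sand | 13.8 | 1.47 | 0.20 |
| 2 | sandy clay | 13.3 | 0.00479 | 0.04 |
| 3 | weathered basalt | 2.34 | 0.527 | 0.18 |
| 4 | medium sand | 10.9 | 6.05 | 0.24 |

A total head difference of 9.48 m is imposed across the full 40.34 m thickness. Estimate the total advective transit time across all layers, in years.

With flow normal to the layers, continuity requires the same specific discharge q through every layer.
Σ(b_i/K_i) = 13.8/1.47 + 13.3/0.00479 + 2.34/0.527 + 10.9/6.05 = 2792 d.
q = Δh / Σ(b_i/K_i) = 9.48 / 2792 = 0.003395 m/day.
In each layer the seepage velocity is v_i = q/n_i, so the layer transit time is t_i = b_i·n_i / q:
  layer 1 (fine sand): t_1 = 13.8 × 0.20 / 0.003395 = 812.9 d
  layer 2 (sandy clay): t_2 = 13.3 × 0.04 / 0.003395 = 156.7 d
  layer 3 (weathered basalt): t_3 = 2.34 × 0.18 / 0.003395 = 124.1 d
  layer 4 (medium sand): t_4 = 10.9 × 0.24 / 0.003395 = 770.5 d
Total t = Σ t_i = 1864 days = 5.104 years.

5.10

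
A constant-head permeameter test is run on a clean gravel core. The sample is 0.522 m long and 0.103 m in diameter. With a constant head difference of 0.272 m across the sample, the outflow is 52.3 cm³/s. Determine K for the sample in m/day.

1040

Cross-sectional area A = π·(d/2)² = π × (0.103/2)² = 0.008332 m².
Convert discharge: 52.3 cm³/s = 5.230e-05 m³/s.
Darcy's law rearranged: K = Q·L / (A·Δh) = 5.230e-05 × 0.522 / (0.008332 × 0.272) = 0.01205 m/s = 1041 m/day.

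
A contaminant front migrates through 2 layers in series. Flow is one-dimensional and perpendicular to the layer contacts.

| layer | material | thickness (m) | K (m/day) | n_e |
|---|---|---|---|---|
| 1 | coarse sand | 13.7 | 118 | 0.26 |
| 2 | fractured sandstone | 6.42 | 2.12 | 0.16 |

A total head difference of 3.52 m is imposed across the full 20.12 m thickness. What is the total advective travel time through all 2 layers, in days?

4.10

With flow normal to the layers, continuity requires the same specific discharge q through every layer.
Σ(b_i/K_i) = 13.7/118 + 6.42/2.12 = 3.144 d.
q = Δh / Σ(b_i/K_i) = 3.52 / 3.144 = 1.119 m/day.
In each layer the seepage velocity is v_i = q/n_i, so the layer transit time is t_i = b_i·n_i / q:
  layer 1 (coarse sand): t_1 = 13.7 × 0.26 / 1.119 = 3.182 d
  layer 2 (fractured sandstone): t_2 = 6.42 × 0.16 / 1.119 = 0.9176 d
Total t = Σ t_i = 4.100 days.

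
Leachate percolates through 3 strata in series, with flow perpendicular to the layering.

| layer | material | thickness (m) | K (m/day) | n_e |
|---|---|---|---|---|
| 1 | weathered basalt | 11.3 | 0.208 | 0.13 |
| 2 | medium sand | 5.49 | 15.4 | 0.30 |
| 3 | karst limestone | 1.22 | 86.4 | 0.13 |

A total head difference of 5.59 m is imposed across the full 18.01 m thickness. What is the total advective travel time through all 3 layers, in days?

32.0

With flow normal to the layers, continuity requires the same specific discharge q through every layer.
Σ(b_i/K_i) = 11.3/0.208 + 5.49/15.4 + 1.22/86.4 = 54.70 d.
q = Δh / Σ(b_i/K_i) = 5.59 / 54.70 = 0.1022 m/day.
In each layer the seepage velocity is v_i = q/n_i, so the layer transit time is t_i = b_i·n_i / q:
  layer 1 (weathered basalt): t_1 = 11.3 × 0.13 / 0.1022 = 14.37 d
  layer 2 (medium sand): t_2 = 5.49 × 0.30 / 0.1022 = 16.12 d
  layer 3 (karst limestone): t_3 = 1.22 × 0.13 / 0.1022 = 1.552 d
Total t = Σ t_i = 32.04 days.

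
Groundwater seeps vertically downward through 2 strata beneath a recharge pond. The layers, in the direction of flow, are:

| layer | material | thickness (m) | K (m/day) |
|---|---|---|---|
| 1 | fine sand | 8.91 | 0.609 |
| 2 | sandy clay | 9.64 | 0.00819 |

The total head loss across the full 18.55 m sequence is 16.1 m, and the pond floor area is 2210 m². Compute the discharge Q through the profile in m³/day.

29.9

Flow is perpendicular to layering, so the layers act in series and the equivalent K is the thickness-weighted harmonic mean.
Total thickness L = 8.91 + 9.64 = 18.55 m.
Σ(b_i/K_i) = 8.91/0.609 + 9.64/0.00819 = 1192 d.
K_eq = L / Σ(b_i/K_i) = 18.55 / 1192 = 0.01557 m/day.
Q = K_eq · A · (Δh/L) = 0.01557 × 2210 × (16.1/18.55) = 29.86 m³/day.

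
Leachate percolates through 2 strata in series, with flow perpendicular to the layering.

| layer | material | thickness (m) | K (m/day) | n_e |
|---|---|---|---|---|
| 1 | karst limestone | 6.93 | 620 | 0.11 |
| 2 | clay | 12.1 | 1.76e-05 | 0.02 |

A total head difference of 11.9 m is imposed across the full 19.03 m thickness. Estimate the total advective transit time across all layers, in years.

159

With flow normal to the layers, continuity requires the same specific discharge q through every layer.
Σ(b_i/K_i) = 6.93/620 + 12.1/1.76e-05 = 6.875e+05 d.
q = Δh / Σ(b_i/K_i) = 11.9 / 6.875e+05 = 1.731e-05 m/day.
In each layer the seepage velocity is v_i = q/n_i, so the layer transit time is t_i = b_i·n_i / q:
  layer 1 (karst limestone): t_1 = 6.93 × 0.11 / 1.731e-05 = 44040 d
  layer 2 (clay): t_2 = 12.1 × 0.02 / 1.731e-05 = 13981 d
Total t = Σ t_i = 58022 days = 158.9 years.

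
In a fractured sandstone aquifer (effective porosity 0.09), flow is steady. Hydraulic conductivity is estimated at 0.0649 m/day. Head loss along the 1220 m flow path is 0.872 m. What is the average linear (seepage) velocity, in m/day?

Hydraulic gradient i = Δh / L = 0.872 / 1220 = 0.0007148.
Darcy flux q = K · i = 0.06490 × 0.0007148 = 4.639e-05 m/day.
Seepage velocity v = q / n_e = 4.639e-05 / 0.09 = 0.0005154 m/day.

0.000515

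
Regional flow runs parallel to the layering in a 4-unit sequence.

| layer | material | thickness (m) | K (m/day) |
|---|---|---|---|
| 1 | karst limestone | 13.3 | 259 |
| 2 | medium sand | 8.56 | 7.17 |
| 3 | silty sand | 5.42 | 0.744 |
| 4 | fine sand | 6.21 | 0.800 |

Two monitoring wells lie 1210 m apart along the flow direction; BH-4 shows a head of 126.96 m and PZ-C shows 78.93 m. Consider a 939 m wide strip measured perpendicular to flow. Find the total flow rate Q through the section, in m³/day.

131000

Flow is parallel to layering, so each bed carries its own Darcy discharge and the transmissivities add.
Σ(K_i·b_i) = 259×13.3 + 7.17×8.56 + 0.744×5.42 + 0.800×6.21 = 3515 m²/day.
Hydraulic gradient i = (126.96 − 78.93) / 1210 = 48.03 / 1210 = 0.03969.
Q = Σ(K_i·b_i) · W · i = 3515 × 939 × 0.03969 = 1.310e+05 m³/day.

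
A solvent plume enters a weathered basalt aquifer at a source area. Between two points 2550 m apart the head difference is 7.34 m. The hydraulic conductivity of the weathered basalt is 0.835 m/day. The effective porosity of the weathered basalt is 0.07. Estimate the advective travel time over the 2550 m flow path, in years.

Hydraulic gradient i = Δh / L = 7.34 / 2550 = 0.002878.
Darcy flux q = K · i = 0.8350 × 0.002878 = 0.002403 m/day.
Seepage velocity v = q / n_e = 0.002403 / 0.07 = 0.03434 m/day.
Travel time t = L / v = 2550 / 0.03434 = 74267 days = 203.3 years.

203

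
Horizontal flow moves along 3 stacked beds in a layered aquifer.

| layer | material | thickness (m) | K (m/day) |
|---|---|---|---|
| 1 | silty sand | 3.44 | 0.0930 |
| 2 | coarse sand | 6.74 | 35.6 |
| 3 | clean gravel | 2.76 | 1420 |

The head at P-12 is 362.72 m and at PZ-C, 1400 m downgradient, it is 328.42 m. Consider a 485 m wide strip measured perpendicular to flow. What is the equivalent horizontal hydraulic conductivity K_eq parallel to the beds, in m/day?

321

Flow is parallel to layering, so each bed carries its own Darcy discharge and the transmissivities add.
Σ(K_i·b_i) = 0.0930×3.44 + 35.6×6.74 + 1420×2.76 = 4159 m²/day.
Total thickness b = 12.94 m, so K_eq = Σ(K_i·b_i)/b = 321.4 m/day.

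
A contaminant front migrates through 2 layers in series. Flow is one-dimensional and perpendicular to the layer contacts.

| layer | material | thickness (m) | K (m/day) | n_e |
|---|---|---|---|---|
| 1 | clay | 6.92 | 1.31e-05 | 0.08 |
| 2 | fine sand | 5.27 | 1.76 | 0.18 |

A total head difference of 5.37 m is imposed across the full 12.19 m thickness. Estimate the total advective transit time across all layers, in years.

405

With flow normal to the layers, continuity requires the same specific discharge q through every layer.
Σ(b_i/K_i) = 6.92/1.31e-05 + 5.27/1.76 = 5.282e+05 d.
q = Δh / Σ(b_i/K_i) = 5.37 / 5.282e+05 = 1.017e-05 m/day.
In each layer the seepage velocity is v_i = q/n_i, so the layer transit time is t_i = b_i·n_i / q:
  layer 1 (clay): t_1 = 6.92 × 0.08 / 1.017e-05 = 54458 d
  layer 2 (fine sand): t_2 = 5.27 × 0.18 / 1.017e-05 = 93314 d
Total t = Σ t_i = 1.478e+05 days = 404.6 years.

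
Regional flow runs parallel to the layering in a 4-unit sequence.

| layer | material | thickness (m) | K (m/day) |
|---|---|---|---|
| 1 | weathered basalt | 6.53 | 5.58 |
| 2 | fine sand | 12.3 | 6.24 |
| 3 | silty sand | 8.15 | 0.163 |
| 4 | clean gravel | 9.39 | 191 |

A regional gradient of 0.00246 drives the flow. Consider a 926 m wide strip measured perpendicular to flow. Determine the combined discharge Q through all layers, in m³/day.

Flow is parallel to layering, so each bed carries its own Darcy discharge and the transmissivities add.
Σ(K_i·b_i) = 5.58×6.53 + 6.24×12.3 + 0.163×8.15 + 191×9.39 = 1908 m²/day.
Hydraulic gradient i = 0.00246.
Q = Σ(K_i·b_i) · W · i = 1908 × 926 × 0.002460 = 4346 m³/day.

4350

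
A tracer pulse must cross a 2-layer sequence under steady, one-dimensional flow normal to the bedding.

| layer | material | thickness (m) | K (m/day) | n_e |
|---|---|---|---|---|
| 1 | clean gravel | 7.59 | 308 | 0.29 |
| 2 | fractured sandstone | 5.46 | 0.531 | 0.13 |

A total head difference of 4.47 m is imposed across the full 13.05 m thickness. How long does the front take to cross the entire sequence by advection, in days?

6.71

With flow normal to the layers, continuity requires the same specific discharge q through every layer.
Σ(b_i/K_i) = 7.59/308 + 5.46/0.531 = 10.31 d.
q = Δh / Σ(b_i/K_i) = 4.47 / 10.31 = 0.4337 m/day.
In each layer the seepage velocity is v_i = q/n_i, so the layer transit time is t_i = b_i·n_i / q:
  layer 1 (clean gravel): t_1 = 7.59 × 0.29 / 0.4337 = 5.075 d
  layer 2 (fractured sandstone): t_2 = 5.46 × 0.13 / 0.4337 = 1.637 d
Total t = Σ t_i = 6.712 days.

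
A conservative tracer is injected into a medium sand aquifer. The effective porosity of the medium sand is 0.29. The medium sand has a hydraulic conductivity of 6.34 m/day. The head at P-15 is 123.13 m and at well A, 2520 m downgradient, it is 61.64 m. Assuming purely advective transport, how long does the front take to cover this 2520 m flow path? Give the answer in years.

12.9

Hydraulic gradient i = (123.13 − 61.64) / 2520 = 61.49 / 2520 = 0.02440.
Darcy flux q = K · i = 6.340 × 0.02440 = 0.1547 m/day.
Seepage velocity v = q / n_e = 0.1547 / 0.29 = 0.5335 m/day.
Travel time t = L / v = 2520 / 0.5335 = 4724 days = 12.93 years.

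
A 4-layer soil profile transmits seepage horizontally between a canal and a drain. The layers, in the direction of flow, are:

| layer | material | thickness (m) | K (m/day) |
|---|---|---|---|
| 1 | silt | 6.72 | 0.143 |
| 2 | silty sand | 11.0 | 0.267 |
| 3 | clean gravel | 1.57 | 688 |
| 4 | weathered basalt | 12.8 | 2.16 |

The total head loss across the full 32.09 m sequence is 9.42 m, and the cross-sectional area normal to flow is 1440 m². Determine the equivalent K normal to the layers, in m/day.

0.341

Flow is perpendicular to layering, so the layers act in series and the equivalent K is the thickness-weighted harmonic mean.
Total thickness L = 6.72 + 11.0 + 1.57 + 12.8 = 32.09 m.
Σ(b_i/K_i) = 6.72/0.143 + 11.0/0.267 + 1.57/688 + 12.8/2.16 = 94.12 d.
K_eq = L / Σ(b_i/K_i) = 32.09 / 94.12 = 0.3409 m/day.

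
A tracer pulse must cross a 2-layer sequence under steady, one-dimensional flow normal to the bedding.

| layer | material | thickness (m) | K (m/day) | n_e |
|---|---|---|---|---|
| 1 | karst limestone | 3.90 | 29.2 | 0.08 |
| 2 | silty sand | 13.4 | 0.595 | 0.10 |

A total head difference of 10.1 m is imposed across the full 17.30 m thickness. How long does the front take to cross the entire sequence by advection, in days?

With flow normal to the layers, continuity requires the same specific discharge q through every layer.
Σ(b_i/K_i) = 3.90/29.2 + 13.4/0.595 = 22.65 d.
q = Δh / Σ(b_i/K_i) = 10.1 / 22.65 = 0.4458 m/day.
In each layer the seepage velocity is v_i = q/n_i, so the layer transit time is t_i = b_i·n_i / q:
  layer 1 (karst limestone): t_1 = 3.90 × 0.08 / 0.4458 = 0.6998 d
  layer 2 (silty sand): t_2 = 13.4 × 0.10 / 0.4458 = 3.006 d
Total t = Σ t_i = 3.705 days.

3.71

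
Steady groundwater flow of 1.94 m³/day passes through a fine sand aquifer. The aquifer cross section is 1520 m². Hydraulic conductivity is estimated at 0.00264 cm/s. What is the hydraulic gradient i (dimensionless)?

Convert K: 0.00264 cm/s × 864 = 2.281 m/day.
From Q = K·A·i, i = Q / (K·A) = 1.94 / (2.281 × 1520) = 0.0005596.

0.000560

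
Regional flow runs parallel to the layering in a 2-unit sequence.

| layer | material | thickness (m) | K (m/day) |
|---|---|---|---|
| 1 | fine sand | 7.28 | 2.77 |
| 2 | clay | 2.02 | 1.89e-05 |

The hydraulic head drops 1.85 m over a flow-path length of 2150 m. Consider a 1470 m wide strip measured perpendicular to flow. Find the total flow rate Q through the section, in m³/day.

Flow is parallel to layering, so each bed carries its own Darcy discharge and the transmissivities add.
Σ(K_i·b_i) = 2.77×7.28 + 1.89e-05×2.02 = 20.17 m²/day.
Hydraulic gradient i = Δh / L = 1.85 / 2150 = 0.0008605.
Q = Σ(K_i·b_i) · W · i = 20.17 × 1470 × 0.0008605 = 25.51 m³/day.

25.5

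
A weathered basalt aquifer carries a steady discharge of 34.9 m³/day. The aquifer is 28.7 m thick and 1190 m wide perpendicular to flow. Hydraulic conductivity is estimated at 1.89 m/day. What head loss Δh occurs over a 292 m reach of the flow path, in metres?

0.158

Cross-sectional area A = 1190 × 28.7 = 34153 m².
From Q = K·A·i, i = Q / (K·A) = 34.9 / (1.890 × 34153) = 0.0005407.
Head loss Δh = i · L = 0.0005407 × 292 = 0.1579 m.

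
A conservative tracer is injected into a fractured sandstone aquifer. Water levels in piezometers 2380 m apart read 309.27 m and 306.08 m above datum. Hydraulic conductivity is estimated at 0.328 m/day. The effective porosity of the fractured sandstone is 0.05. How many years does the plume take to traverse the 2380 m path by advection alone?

741

Hydraulic gradient i = (309.27 − 306.08) / 2380 = 3.19 / 2380 = 0.001340.
Darcy flux q = K · i = 0.3280 × 0.001340 = 0.0004396 m/day.
Seepage velocity v = q / n_e = 0.0004396 / 0.05 = 0.008793 m/day.
Travel time t = L / v = 2380 / 0.008793 = 2.707e+05 days = 741.1 years.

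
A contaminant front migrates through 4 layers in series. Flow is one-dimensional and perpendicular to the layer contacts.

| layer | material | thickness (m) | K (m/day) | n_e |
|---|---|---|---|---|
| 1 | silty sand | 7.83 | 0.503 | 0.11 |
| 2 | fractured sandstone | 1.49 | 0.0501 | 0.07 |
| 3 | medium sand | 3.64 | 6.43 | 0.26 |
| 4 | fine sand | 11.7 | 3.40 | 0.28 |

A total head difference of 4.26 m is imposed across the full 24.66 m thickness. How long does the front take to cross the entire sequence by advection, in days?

With flow normal to the layers, continuity requires the same specific discharge q through every layer.
Σ(b_i/K_i) = 7.83/0.503 + 1.49/0.0501 + 3.64/6.43 + 11.7/3.40 = 49.31 d.
q = Δh / Σ(b_i/K_i) = 4.26 / 49.31 = 0.08638 m/day.
In each layer the seepage velocity is v_i = q/n_i, so the layer transit time is t_i = b_i·n_i / q:
  layer 1 (silty sand): t_1 = 7.83 × 0.11 / 0.08638 = 9.971 d
  layer 2 (fractured sandstone): t_2 = 1.49 × 0.07 / 0.08638 = 1.207 d
  layer 3 (medium sand): t_3 = 3.64 × 0.26 / 0.08638 = 10.96 d
  layer 4 (fine sand): t_4 = 11.7 × 0.28 / 0.08638 = 37.92 d
Total t = Σ t_i = 60.06 days.

60.1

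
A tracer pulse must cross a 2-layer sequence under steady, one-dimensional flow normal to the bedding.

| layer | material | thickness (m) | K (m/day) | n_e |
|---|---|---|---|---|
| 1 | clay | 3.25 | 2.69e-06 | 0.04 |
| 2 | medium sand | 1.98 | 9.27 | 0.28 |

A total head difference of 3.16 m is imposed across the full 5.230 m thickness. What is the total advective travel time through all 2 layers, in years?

With flow normal to the layers, continuity requires the same specific discharge q through every layer.
Σ(b_i/K_i) = 3.25/2.69e-06 + 1.98/9.27 = 1.208e+06 d.
q = Δh / Σ(b_i/K_i) = 3.16 / 1.208e+06 = 2.616e-06 m/day.
In each layer the seepage velocity is v_i = q/n_i, so the layer transit time is t_i = b_i·n_i / q:
  layer 1 (clay): t_1 = 3.25 × 0.04 / 2.616e-06 = 49704 d
  layer 2 (medium sand): t_2 = 1.98 × 0.28 / 2.616e-06 = 2.120e+05 d
Total t = Σ t_i = 2.617e+05 days = 716.4 years.

716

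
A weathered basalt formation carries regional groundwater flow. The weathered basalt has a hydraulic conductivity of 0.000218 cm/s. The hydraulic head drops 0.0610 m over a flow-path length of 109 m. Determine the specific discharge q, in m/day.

0.000105

Convert K: 0.000218 cm/s × 864 = 0.1884 m/day.
Hydraulic gradient i = Δh / L = 0.0610 / 109 = 0.0005596.
Specific discharge q = K · i = 0.1884 × 0.0005596 = 0.0001054 m/day.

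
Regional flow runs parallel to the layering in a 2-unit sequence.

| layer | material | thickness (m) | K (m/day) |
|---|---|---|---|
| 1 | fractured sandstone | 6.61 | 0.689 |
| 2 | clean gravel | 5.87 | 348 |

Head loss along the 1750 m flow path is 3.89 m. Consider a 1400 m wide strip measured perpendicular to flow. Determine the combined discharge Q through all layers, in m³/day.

6370

Flow is parallel to layering, so each bed carries its own Darcy discharge and the transmissivities add.
Σ(K_i·b_i) = 0.689×6.61 + 348×5.87 = 2047 m²/day.
Hydraulic gradient i = Δh / L = 3.89 / 1750 = 0.002223.
Q = Σ(K_i·b_i) · W · i = 2047 × 1400 × 0.002223 = 6371 m³/day.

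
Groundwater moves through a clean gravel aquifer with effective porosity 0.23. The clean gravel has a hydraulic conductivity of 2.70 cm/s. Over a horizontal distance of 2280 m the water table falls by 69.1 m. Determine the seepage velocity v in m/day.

307

Convert K: 2.70 cm/s × 864 = 2333 m/day.
Hydraulic gradient i = Δh / L = 69.1 / 2280 = 0.03031.
Darcy flux q = K · i = 2333 × 0.03031 = 70.70 m/day.
Seepage velocity v = q / n_e = 70.70 / 0.23 = 307.4 m/day.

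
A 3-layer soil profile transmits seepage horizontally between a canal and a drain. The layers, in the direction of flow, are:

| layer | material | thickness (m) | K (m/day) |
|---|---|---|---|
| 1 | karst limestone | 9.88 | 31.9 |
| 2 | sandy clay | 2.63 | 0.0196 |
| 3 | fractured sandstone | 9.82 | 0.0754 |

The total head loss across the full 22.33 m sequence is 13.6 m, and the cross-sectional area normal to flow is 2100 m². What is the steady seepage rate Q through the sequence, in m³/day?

108

Flow is perpendicular to layering, so the layers act in series and the equivalent K is the thickness-weighted harmonic mean.
Total thickness L = 9.88 + 2.63 + 9.82 = 22.33 m.
Σ(b_i/K_i) = 9.88/31.9 + 2.63/0.0196 + 9.82/0.0754 = 264.7 d.
K_eq = L / Σ(b_i/K_i) = 22.33 / 264.7 = 0.08435 m/day.
Q = K_eq · A · (Δh/L) = 0.08435 × 2100 × (13.6/22.33) = 107.9 m³/day.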